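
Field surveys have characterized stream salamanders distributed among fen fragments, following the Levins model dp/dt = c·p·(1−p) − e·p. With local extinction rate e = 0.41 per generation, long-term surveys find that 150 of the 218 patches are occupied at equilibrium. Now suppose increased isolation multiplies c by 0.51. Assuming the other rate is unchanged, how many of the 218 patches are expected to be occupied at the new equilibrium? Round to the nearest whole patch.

Observed p* = 150/218 = 0.68807.
Balance c(1−p*) = e gives c = e/(1 − 0.68807) = 0.41/0.31193 = 1.31440.
New p* = 1 − e/c = 1 − 0.41000/0.67034 = 0.38837.
Expected occupied = 218 × 0.38837 = 84.66 ≈ 85.

85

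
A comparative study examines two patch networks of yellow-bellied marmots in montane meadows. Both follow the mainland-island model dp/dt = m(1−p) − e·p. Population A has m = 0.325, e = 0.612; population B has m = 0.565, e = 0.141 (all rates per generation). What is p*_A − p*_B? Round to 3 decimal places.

-0.453

A: p*_A = m/(m+e) = 0.325/0.9370 = 0.3469.
B: p*_B = 0.565/0.7060 = 0.8003.
p*_A − p*_B = 0.3469 − 0.8003 = -0.4534.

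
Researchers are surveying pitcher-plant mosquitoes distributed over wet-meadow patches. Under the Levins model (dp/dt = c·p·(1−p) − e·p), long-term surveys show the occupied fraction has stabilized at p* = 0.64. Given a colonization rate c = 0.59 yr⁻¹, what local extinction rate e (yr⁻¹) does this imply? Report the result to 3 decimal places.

At equilibrium c(1−p*) = e.
e = 0.59 × (1 − 0.64) = 0.59 × 0.3600 = 0.2124.

0.212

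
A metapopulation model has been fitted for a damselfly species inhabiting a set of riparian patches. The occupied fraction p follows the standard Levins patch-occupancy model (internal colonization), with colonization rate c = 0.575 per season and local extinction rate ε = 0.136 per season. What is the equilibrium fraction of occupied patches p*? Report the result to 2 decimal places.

At equilibrium, colonization balances extinction: c·p*·(1−p*) = ε·p*.
So p* = 1 − ε/c = 1 − 0.136/0.575 = 1 − 0.2365 = 0.7635.

0.76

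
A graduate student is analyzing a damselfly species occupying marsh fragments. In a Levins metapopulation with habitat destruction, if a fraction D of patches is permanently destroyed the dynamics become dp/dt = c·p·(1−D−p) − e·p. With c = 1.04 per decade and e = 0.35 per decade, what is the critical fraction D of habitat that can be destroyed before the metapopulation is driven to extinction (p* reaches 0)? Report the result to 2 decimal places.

0.66

The nontrivial equilibrium is p* = (1−D) − e/c; extinction occurs when this hits zero.
So D_crit = 1 − e/c = 1 − 0.35/1.04 = 1 − 0.3365 = 0.6635.
This equals the undisturbed p*, a classic result of Lande's extension.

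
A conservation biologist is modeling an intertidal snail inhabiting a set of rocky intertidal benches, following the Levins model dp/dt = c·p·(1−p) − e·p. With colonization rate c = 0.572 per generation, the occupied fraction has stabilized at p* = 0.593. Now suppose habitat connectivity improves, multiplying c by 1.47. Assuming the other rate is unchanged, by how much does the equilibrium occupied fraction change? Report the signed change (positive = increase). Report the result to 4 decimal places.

0.1301

Balance c(1−p*) = e gives e = 0.572×(1 − 0.59300) = 0.23280.
New p* = 1 − e/c = 1 − 0.23280/0.84084 = 0.72313.
Δp* = 0.72313 − 0.59300 = +0.13013.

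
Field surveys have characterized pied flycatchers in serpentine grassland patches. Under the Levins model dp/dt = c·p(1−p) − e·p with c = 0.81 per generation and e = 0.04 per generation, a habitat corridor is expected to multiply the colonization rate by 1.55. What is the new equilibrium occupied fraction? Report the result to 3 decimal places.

0.968

Before: p* = 1 − 0.04/0.81 = 0.9506.
After the change, c = 1.2555, e = 0.04, so p* = 1 − 0.04/1.2555 = 0.9681.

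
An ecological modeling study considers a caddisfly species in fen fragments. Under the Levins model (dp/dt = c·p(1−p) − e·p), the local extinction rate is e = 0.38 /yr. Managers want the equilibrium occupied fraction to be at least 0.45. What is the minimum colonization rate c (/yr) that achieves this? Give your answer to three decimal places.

0.691

p* = 1 − e/c ≥ 0.45 requires e/c ≤ 0.5500, i.e. c ≥ e/0.5500.
c_min = 0.38/0.5500 = 0.6909.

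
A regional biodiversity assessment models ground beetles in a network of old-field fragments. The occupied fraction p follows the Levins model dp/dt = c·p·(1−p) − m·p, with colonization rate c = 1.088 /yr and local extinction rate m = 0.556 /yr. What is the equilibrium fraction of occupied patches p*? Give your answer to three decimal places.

Setting dp/dt = 0 and dividing through by p* gives c·(1−p*) = m.
So p* = 1 − m/c = 1 − 0.556/1.088 = 1 − 0.5110 = 0.4890.

0.489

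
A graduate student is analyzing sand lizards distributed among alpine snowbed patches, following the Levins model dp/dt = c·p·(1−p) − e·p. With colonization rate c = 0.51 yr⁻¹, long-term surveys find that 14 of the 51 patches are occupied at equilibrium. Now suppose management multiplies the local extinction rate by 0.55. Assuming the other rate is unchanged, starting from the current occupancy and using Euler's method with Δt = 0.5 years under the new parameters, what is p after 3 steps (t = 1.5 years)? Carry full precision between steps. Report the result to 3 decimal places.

0.343

Observed p* = 14/51 = 0.27451.
Balance c(1−p*) = e gives e = 0.51×(1 − 0.27451) = 0.37000.
Starting from p₀ = 0.27451; update p ← p + (dp/dt)·Δt with the new parameters.
p: 0.27451 → 0.29736  (Δp = +0.02285)
p: 0.29736 → 0.32039  (Δp = +0.02302)
p: 0.32039 → 0.34331  (Δp = +0.02292)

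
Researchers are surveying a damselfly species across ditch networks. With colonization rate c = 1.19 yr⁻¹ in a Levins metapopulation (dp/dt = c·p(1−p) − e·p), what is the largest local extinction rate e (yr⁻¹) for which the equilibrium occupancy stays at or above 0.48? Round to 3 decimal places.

0.619

1 − e/c ≥ 0.48 ⇒ e ≤ c(1 − 0.48) = 1.19 × 0.5200.
e_max = 0.6188.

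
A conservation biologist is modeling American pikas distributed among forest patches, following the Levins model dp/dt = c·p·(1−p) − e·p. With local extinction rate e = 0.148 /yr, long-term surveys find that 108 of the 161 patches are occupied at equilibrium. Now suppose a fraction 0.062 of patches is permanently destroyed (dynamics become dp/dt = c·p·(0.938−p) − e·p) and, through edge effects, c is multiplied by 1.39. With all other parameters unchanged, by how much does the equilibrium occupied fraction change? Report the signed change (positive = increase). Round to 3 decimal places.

Observed p* = 108/161 = 0.67081.
Balance c(1−p*) = e gives c = e/(1 − 0.67081) = 0.148/0.32919 = 0.44959.
New p* = 0.938 − e/c = 0.938 − 0.14800/0.62493 = 0.70117.
Δp* = 0.70117 − 0.67081 = +0.03036.

0.030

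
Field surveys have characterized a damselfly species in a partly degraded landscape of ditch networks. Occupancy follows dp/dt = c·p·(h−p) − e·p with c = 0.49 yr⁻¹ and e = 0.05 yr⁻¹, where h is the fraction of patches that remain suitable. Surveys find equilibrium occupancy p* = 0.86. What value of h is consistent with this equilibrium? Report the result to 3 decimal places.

At equilibrium c(h−p*) = e, so h = p* + e/c.
h = 0.86 + 0.05/0.49 = 0.86 + 0.1020 = 0.9620.

0.962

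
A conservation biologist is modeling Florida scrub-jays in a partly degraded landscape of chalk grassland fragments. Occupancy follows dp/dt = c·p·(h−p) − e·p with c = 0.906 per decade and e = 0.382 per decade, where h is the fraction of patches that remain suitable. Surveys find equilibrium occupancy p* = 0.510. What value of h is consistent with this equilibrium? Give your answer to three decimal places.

At equilibrium c(h−p*) = e, so h = p* + e/c.
h = 0.510 + 0.382/0.906 = 0.510 + 0.4216 = 0.9316.

0.932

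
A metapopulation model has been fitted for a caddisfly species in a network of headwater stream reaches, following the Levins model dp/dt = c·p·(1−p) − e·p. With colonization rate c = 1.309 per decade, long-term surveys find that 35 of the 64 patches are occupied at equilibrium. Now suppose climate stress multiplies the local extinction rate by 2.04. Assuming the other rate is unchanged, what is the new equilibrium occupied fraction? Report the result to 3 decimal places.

Observed p* = 35/64 = 0.54688.
Balance c(1−p*) = e gives e = 1.309×(1 − 0.54688) = 0.59313.
New p* = 1 − e/c = 1 − 1.20999/1.30900 = 0.07564.

0.076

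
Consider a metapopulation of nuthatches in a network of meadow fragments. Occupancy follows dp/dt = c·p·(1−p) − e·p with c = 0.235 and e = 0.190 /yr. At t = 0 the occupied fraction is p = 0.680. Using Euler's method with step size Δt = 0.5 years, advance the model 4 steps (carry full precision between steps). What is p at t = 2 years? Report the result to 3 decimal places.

Update rule: p ← p + [c·p·(1−p) − e·p]·Δt with Δt = 0.5.
step 1: Δp = -0.03903, p = 0.64097
step 2: Δp = -0.03385, p = 0.60712
step 3: Δp = -0.02965, p = 0.57747
step 4: Δp = -0.02619, p = 0.55128

0.551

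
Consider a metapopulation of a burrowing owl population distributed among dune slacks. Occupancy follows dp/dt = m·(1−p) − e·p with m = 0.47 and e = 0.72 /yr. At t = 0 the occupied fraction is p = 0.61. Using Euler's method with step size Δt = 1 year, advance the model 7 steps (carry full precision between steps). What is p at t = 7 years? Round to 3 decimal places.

Update rule: p ← p + [m·(1−p) − e·p]·Δt with Δt = 1.
  1  |  dp/dt·Δt = -0.255900  |  p_1 = 0.354100
  2  |  dp/dt·Δt = +0.048621  |  p_2 = 0.402721
  3  |  dp/dt·Δt = -0.009238  |  p_3 = 0.393483
  4  |  dp/dt·Δt = +0.001755  |  p_4 = 0.395238
  5  |  dp/dt·Δt = -0.000333  |  p_5 = 0.394905
  6  |  dp/dt·Δt = +0.000063  |  p_6 = 0.394968
  7  |  dp/dt·Δt = -0.000012  |  p_7 = 0.394956

0.395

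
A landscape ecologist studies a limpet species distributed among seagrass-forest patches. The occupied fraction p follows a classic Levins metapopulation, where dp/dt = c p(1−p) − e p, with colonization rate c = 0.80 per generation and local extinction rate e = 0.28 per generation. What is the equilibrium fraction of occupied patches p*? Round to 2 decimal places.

At equilibrium, colonization balances extinction: c·p*·(1−p*) = e·p*.
So p* = 1 − e/c = 1 − 0.28/0.80 = 1 − 0.3500 = 0.6500.

0.65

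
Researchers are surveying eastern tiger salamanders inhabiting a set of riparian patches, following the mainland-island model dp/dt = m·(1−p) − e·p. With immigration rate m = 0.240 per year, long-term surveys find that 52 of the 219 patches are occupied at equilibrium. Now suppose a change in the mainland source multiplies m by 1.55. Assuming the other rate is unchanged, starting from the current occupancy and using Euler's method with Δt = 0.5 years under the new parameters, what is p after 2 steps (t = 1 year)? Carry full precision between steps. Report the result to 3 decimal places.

0.309

Observed p* = 52/219 = 0.23744.
Balance m(1−p*) = e·p* gives e = m(1−p*)/p* = 0.240×0.76256/0.23744 = 0.77077.
Starting from p₀ = 0.23744; update p ← p + (dp/dt)·Δt with the new parameters.
step 1: Δp = +0.05033, p = 0.28777
step 2: Δp = +0.02157, p = 0.30934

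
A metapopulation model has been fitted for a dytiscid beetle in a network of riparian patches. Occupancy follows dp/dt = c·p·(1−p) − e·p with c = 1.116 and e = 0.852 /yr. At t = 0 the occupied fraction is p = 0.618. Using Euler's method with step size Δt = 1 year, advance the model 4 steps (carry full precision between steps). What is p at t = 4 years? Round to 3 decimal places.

0.269

Update rule: p ← p + [c·p·(1−p) − e·p]·Δt with Δt = 1.
t = 1: p = 0.61800 + (-0.26308) = 0.35492
t = 2: p = 0.35492 + (-0.04688) = 0.30804
t = 3: p = 0.30804 + (-0.02457) = 0.28347
t = 4: p = 0.28347 + (-0.01484) = 0.26863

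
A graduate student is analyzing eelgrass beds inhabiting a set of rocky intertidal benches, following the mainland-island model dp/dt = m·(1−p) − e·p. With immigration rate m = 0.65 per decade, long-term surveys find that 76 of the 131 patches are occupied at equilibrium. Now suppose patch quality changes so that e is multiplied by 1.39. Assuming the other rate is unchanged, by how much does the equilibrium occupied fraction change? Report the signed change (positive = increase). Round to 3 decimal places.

-0.082

Observed p* = 76/131 = 0.58015.
Balance m(1−p*) = e·p* gives e = m(1−p*)/p* = 0.65×0.41985/0.58015 = 0.47040.
New p* = m/(m+e) = 0.65000/(0.65000+0.65386) = 0.49852.
Δp* = 0.49852 − 0.58015 = -0.08163.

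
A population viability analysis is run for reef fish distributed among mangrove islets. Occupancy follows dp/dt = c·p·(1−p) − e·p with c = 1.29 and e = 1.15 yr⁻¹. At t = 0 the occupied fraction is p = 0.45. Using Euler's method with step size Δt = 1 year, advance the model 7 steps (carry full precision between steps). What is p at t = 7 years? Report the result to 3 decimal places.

Update rule: p ← p + [c·p·(1−p) − e·p]·Δt with Δt = 1.
p: 0.45000 → 0.25178  (Δp = -0.19822)
p: 0.25178 → 0.20525  (Δp = -0.04653)
p: 0.20525 → 0.17964  (Δp = -0.02561)
p: 0.17964 → 0.16316  (Δp = -0.01648)
p: 0.16316 → 0.15166  (Δp = -0.01150)
p: 0.15166 → 0.14322  (Δp = -0.00844)
p: 0.14322 → 0.13681  (Δp = -0.00641)

0.137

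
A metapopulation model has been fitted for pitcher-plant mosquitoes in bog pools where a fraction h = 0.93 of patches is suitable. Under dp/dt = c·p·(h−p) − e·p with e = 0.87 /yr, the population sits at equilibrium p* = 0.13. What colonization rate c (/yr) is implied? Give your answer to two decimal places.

1.09

At equilibrium c(h−p*) = e, so c = e/(h−p*).
c = 0.87/(0.93 − 0.13) = 0.87/0.8000 = 1.0875.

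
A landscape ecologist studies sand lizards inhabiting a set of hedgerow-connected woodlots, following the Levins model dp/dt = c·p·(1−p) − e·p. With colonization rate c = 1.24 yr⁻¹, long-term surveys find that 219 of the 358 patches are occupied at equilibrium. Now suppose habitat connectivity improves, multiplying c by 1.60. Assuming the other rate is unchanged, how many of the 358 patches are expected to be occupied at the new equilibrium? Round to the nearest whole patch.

271

Observed p* = 219/358 = 0.61173.
Balance c(1−p*) = e gives e = 1.24×(1 − 0.61173) = 0.48145.
New p* = 1 − e/c = 1 − 0.48145/1.98400 = 0.75733.
Expected occupied = 358 × 0.75733 = 271.12 ≈ 271.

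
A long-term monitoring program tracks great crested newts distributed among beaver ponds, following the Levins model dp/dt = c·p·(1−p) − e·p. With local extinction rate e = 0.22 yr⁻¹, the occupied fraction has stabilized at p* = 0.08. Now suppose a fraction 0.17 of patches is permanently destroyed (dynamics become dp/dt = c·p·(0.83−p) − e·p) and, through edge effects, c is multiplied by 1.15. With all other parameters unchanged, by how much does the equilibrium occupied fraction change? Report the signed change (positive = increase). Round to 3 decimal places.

-0.050

Balance c(1−p*) = e gives c = e/(1 − 0.08000) = 0.22/0.92000 = 0.23913.
New p* = 0.83 − e/c = 0.83 − 0.22000/0.27500 = 0.03000.
Δp* = 0.03000 − 0.08000 = -0.05000.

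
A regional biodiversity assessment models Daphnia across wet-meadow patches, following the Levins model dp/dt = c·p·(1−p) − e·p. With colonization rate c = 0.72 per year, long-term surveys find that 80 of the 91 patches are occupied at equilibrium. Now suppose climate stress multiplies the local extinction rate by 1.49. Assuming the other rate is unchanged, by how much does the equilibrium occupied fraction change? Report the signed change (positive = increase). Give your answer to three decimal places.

-0.059

Observed p* = 80/91 = 0.87912.
Balance c(1−p*) = e gives e = 0.72×(1 − 0.87912) = 0.08703.
New p* = 1 − e/c = 1 − 0.12967/0.72000 = 0.81990.
Δp* = 0.81990 − 0.87912 = -0.05922.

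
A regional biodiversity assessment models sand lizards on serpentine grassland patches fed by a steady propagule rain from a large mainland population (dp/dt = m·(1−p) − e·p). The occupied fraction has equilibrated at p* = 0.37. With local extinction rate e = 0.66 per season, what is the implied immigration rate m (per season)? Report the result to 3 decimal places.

0.388

At equilibrium m(1−p*) = e·p*, so m = e·p*/(1−p*).
m = 0.66 × 0.37 / 0.6300 = 0.2442/0.6300 = 0.3876.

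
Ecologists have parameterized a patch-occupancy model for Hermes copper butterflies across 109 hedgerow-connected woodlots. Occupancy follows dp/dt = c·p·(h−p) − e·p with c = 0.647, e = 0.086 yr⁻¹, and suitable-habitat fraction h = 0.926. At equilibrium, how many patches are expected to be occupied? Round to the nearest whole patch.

86

p* = h − e/c = 0.926 − 0.1329 = 0.7931.
Expected occupied patches = N × p* = 109 × 0.7931 = 86.45 ≈ 86.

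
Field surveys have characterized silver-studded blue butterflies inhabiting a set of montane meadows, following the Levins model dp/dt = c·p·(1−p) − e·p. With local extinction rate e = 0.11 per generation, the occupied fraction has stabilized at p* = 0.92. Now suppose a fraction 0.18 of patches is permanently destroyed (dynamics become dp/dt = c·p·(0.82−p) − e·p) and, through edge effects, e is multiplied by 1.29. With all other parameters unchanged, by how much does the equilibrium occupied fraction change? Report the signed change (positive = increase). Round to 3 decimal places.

-0.203

Balance c(1−p*) = e gives c = e/(1 − 0.92000) = 0.11/0.08000 = 1.37500.
New p* = 0.82 − e/c = 0.82 − 0.14190/1.37500 = 0.71680.
Δp* = 0.71680 − 0.92000 = -0.20320.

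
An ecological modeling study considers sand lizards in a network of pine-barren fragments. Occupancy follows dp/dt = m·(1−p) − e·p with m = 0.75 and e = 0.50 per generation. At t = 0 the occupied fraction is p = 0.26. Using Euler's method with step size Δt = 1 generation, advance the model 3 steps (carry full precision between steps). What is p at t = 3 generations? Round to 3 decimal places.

Update rule: p ← p + [m·(1−p) − e·p]·Δt with Δt = 1.
step 1: Δp = +0.42500, p = 0.68500
step 2: Δp = -0.10625, p = 0.57875
step 3: Δp = +0.02656, p = 0.60531

0.605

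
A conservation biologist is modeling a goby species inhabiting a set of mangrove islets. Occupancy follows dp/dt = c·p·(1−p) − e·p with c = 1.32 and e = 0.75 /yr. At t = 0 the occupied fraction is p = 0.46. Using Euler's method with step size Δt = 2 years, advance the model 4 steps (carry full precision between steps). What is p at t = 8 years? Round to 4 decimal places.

Update rule: p ← p + [c·p·(1−p) − e·p]·Δt with Δt = 2.
step 1: Δp = -0.03422, p = 0.42578
step 2: Δp = +0.00679, p = 0.43257
step 3: Δp = -0.00086, p = 0.43171
step 4: Δp = +0.00012, p = 0.43183

0.4318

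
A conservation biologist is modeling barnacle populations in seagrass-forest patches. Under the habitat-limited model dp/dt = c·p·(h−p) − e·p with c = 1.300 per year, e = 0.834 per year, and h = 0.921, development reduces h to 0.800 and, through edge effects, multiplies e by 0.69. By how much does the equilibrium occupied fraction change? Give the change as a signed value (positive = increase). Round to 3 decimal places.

Before: p* = h − e/c = 0.921 − 0.834/1.300 = 0.921 − 0.6415 = 0.2795.
After: c = 1.3, e = 0.57546, h = 0.800; p* = 0.800 − 0.57546/1.3 = 0.3573.
Δp* = 0.3573 − 0.2795 = +0.0779.

0.078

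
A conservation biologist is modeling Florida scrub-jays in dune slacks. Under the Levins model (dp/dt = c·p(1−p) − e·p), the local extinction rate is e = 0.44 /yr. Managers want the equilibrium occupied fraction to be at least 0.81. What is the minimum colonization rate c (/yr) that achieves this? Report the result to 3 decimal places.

2.316

p* = 1 − e/c ≥ 0.81 requires e/c ≤ 0.1900, i.e. c ≥ e/0.1900.
c_min = 0.44/0.1900 = 2.3158.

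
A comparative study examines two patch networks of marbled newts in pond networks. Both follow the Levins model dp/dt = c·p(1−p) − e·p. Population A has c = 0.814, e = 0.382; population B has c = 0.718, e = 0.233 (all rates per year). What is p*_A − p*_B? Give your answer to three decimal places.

-0.145

A: p*_A = 1 − 0.382/0.814 = 0.5307.
B: p*_B = 1 − 0.233/0.718 = 0.6755.
p*_A − p*_B = 0.5307 − 0.6755 = -0.1448.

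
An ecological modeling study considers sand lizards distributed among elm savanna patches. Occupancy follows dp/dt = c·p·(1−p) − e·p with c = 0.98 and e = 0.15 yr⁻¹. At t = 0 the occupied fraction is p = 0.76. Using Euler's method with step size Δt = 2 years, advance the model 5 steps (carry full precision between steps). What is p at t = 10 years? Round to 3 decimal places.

0.855

Update rule: p ← p + [c·p·(1−p) − e·p]·Δt with Δt = 2.
p: 0.76000 → 0.88950  (Δp = +0.12950)
p: 0.88950 → 0.81529  (Δp = -0.07421)
p: 0.81529 → 0.86586  (Δp = +0.05057)
p: 0.86586 → 0.83375  (Δp = -0.03211)
p: 0.83375 → 0.85530  (Δp = +0.02156)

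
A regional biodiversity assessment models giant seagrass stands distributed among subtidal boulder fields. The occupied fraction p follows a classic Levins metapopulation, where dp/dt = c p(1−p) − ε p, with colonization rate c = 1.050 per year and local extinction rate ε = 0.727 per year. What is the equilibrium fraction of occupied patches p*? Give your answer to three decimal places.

Setting dp/dt = 0 and dividing through by p* gives c·(1−p*) = ε.
So p* = 1 − ε/c = 1 − 0.727/1.050 = 1 − 0.6924 = 0.3076.

0.308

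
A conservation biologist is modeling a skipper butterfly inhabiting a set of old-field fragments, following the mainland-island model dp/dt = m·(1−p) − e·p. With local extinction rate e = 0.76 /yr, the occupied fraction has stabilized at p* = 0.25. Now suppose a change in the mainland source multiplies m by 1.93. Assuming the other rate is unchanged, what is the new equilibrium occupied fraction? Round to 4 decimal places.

0.3915

Balance m(1−p*) = e·p* gives m = e·p*/(1−p*) = 0.76×0.25000/0.75000 = 0.25333.
New p* = m/(m+e) = 0.48893/(0.48893+0.76000) = 0.39148.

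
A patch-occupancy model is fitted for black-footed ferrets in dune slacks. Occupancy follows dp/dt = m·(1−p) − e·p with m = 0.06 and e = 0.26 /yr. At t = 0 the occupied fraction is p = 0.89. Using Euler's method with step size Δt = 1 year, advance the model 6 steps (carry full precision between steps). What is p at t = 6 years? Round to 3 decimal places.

Update rule: p ← p + [m·(1−p) − e·p]·Δt with Δt = 1.
  1  |  dp/dt·Δt = -0.224800  |  p_1 = 0.665200
  2  |  dp/dt·Δt = -0.152864  |  p_2 = 0.512336
  3  |  dp/dt·Δt = -0.103948  |  p_3 = 0.408388
  4  |  dp/dt·Δt = -0.070684  |  p_4 = 0.337704
  5  |  dp/dt·Δt = -0.048065  |  p_5 = 0.289639
  6  |  dp/dt·Δt = -0.032684  |  p_6 = 0.256954

0.257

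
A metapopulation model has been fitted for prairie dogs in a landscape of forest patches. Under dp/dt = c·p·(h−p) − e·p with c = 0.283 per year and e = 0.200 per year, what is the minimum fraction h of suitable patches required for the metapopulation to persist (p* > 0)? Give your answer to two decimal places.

p* = h − e/c is positive only when h > e/c.
h_min = e/c = 0.200/0.283 = 0.7067.

0.71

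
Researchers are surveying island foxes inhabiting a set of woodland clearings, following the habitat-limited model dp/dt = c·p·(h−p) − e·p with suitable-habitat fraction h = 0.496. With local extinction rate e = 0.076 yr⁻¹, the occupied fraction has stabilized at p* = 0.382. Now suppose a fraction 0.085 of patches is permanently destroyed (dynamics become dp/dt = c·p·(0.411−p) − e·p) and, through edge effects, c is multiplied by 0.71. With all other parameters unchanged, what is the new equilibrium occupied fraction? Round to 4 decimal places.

Balance c(h−p*) = e gives c = e/(0.496 − 0.38200) = 0.076/0.11400 = 0.66667.
New p* = 0.411 − e/c = 0.411 − 0.07600/0.47334 = 0.25044.

0.2504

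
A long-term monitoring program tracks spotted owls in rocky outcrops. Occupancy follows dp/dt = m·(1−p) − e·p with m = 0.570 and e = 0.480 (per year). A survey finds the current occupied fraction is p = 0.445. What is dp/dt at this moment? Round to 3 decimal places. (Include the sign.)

Colonization term: m·(1−p) = 0.570×0.5550 = 0.31635.
Extinction term: e·p = 0.21360.
dp/dt = 0.31635 − 0.21360 = 0.10275.

0.103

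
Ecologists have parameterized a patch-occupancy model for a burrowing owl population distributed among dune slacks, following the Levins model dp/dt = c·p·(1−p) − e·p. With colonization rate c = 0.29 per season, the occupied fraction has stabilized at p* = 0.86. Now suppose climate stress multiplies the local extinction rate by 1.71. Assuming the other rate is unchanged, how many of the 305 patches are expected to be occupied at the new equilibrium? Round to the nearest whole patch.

232

Balance c(1−p*) = e gives e = 0.29×(1 − 0.86000) = 0.04060.
New p* = 1 − e/c = 1 − 0.06943/0.29000 = 0.76059.
Expected occupied = 305 × 0.76059 = 231.98 ≈ 232.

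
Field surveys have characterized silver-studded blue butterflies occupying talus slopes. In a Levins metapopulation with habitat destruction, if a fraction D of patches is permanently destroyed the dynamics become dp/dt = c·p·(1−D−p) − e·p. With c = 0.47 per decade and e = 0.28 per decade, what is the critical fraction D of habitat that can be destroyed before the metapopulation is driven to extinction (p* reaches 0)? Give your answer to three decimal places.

0.404

The nontrivial equilibrium is p* = (1−D) − e/c; extinction occurs when this hits zero.
So D_crit = 1 − e/c = 1 − 0.28/0.47 = 1 − 0.5957 = 0.4043.
This equals the undisturbed p*, a classic result of Lande's extension.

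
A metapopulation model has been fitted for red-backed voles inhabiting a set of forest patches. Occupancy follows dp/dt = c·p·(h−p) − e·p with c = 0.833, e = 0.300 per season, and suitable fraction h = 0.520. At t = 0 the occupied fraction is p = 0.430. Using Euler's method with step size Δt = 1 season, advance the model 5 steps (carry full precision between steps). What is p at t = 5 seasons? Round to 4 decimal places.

Update rule: p ← p + [c·p·(h−p) − e·p]·Δt with Δt = 1.
  1  |  dp/dt·Δt = -0.096763  |  p_1 = 0.333237
  2  |  dp/dt·Δt = -0.048128  |  p_2 = 0.285109
  3  |  dp/dt·Δt = -0.029747  |  p_3 = 0.255362
  4  |  dp/dt·Δt = -0.020316  |  p_4 = 0.235046
  5  |  dp/dt·Δt = -0.014722  |  p_5 = 0.220324

0.2203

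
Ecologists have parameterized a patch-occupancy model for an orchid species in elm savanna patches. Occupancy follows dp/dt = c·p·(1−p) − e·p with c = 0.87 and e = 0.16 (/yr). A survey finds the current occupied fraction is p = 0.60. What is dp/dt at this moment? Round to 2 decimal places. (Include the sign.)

Colonization term: c·p·(1−p) = 0.87×0.60×0.4000 = 0.20880.
Extinction term: e·p = 0.09600.
dp/dt = 0.20880 − 0.09600 = 0.11280.

0.11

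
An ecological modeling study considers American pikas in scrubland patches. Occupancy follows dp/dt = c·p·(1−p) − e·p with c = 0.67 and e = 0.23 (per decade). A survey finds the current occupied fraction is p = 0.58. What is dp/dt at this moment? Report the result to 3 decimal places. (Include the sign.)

0.030

Colonization term: c·p·(1−p) = 0.67×0.58×0.4200 = 0.16321.
Extinction term: e·p = 0.13340.
dp/dt = 0.16321 − 0.13340 = 0.02981.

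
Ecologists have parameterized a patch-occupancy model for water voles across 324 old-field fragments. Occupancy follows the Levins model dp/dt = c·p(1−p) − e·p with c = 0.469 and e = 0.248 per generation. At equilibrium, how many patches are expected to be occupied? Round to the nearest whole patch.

153

p* = 1 − e/c = 1 − 0.248/0.469 = 0.4712.
Expected occupied patches = N × p* = 324 × 0.4712 = 152.67 ≈ 153.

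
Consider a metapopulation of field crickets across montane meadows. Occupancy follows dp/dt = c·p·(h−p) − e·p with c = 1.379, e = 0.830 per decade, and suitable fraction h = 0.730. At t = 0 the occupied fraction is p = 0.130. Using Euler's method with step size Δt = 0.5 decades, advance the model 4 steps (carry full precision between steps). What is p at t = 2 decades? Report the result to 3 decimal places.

0.129

Update rule: p ← p + [c·p·(h−p) − e·p]·Δt with Δt = 0.5.
t = 0.5: p = 0.13000 + (-0.00017) = 0.12983
t = 1: p = 0.12983 + (-0.00015) = 0.12968
t = 1.5: p = 0.12968 + (-0.00014) = 0.12954
t = 2: p = 0.12954 + (-0.00013) = 0.12941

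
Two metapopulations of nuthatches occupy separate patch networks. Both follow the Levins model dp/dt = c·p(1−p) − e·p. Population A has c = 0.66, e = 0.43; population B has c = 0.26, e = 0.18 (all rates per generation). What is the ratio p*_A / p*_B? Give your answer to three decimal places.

A: p*_A = 1 − 0.43/0.66 = 0.3485.
B: p*_B = 1 − 0.18/0.26 = 0.3077.
p*_A / p*_B = 0.3485/0.3077 = 1.1326.

1.133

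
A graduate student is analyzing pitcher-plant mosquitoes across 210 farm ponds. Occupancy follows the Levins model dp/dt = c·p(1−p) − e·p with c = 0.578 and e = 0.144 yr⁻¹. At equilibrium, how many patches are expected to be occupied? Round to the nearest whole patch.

158

p* = 1 − e/c = 1 − 0.144/0.578 = 0.7509.
Expected occupied patches = N × p* = 210 × 0.7509 = 157.68 ≈ 158.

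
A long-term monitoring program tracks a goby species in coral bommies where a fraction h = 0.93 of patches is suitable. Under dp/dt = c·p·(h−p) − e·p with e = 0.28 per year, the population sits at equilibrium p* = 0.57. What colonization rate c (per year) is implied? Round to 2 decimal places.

0.78

At equilibrium c(h−p*) = e, so c = e/(h−p*).
c = 0.28/(0.93 − 0.57) = 0.28/0.3600 = 0.7778.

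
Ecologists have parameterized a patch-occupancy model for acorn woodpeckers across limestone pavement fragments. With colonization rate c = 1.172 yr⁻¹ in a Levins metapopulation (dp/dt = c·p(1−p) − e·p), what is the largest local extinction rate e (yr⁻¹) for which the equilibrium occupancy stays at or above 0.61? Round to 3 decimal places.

1 − e/c ≥ 0.61 ⇒ e ≤ c(1 − 0.61) = 1.172 × 0.3900.
e_max = 0.4571.

0.457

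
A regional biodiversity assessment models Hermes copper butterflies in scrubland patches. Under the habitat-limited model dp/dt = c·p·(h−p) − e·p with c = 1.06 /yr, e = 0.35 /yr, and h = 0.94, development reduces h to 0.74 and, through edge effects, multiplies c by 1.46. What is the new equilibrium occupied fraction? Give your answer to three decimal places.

0.514

Before: p* = h − e/c = 0.94 − 0.35/1.06 = 0.94 − 0.3302 = 0.6098.
After: c = 1.5476, e = 0.35, h = 0.74; p* = 0.74 − 0.35/1.5476 = 0.5138.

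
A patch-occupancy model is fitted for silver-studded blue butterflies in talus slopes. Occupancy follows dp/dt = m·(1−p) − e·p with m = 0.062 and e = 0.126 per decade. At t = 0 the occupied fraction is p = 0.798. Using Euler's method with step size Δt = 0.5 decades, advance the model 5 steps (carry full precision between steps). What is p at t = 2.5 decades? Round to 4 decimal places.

Update rule: p ← p + [m·(1−p) − e·p]·Δt with Δt = 0.5.
step 1: Δp = -0.04401, p = 0.75399
step 2: Δp = -0.03987, p = 0.71411
step 3: Δp = -0.03613, p = 0.67799
step 4: Δp = -0.03273, p = 0.64526
step 5: Δp = -0.02965, p = 0.61560

0.6156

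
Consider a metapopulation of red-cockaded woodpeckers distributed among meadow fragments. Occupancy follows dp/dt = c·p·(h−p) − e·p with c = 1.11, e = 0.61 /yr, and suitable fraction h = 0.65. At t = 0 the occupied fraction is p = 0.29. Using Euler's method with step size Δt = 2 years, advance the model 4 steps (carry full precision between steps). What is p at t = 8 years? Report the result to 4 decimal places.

Update rule: p ← p + [c·p·(h−p) − e·p]·Δt with Δt = 2.
p: 0.29000 → 0.16797  (Δp = -0.12203)
p: 0.16797 → 0.14279  (Δp = -0.02518)
p: 0.14279 → 0.12937  (Δp = -0.01342)
p: 0.12937 → 0.12106  (Δp = -0.00831)

0.1211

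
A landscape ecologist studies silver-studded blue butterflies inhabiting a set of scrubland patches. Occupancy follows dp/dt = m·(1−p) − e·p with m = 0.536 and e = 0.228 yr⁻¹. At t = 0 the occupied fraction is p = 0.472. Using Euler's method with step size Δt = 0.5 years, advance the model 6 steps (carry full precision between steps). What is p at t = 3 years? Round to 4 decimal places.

0.6888

Update rule: p ← p + [m·(1−p) − e·p]·Δt with Δt = 0.5.
  1  |  dp/dt·Δt = +0.087696  |  p_1 = 0.559696
  2  |  dp/dt·Δt = +0.054196  |  p_2 = 0.613892
  3  |  dp/dt·Δt = +0.033493  |  p_3 = 0.647385
  4  |  dp/dt·Δt = +0.020699  |  p_4 = 0.668084
  5  |  dp/dt·Δt = +0.012792  |  p_5 = 0.680876
  6  |  dp/dt·Δt = +0.007905  |  p_6 = 0.688781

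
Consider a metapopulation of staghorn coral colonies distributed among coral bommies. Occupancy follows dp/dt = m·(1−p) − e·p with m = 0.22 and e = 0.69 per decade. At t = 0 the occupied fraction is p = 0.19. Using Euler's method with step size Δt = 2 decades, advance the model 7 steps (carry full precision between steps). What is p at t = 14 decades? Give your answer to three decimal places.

Update rule: p ← p + [m·(1−p) − e·p]·Δt with Δt = 2.
t = 2: p = 0.19000 + (+0.09420) = 0.28420
t = 4: p = 0.28420 + (-0.07724) = 0.20696
t = 6: p = 0.20696 + (+0.06334) = 0.27030
t = 8: p = 0.27030 + (-0.05194) = 0.21836
t = 10: p = 0.21836 + (+0.04259) = 0.26095
t = 12: p = 0.26095 + (-0.03492) = 0.22602
t = 14: p = 0.22602 + (+0.02864) = 0.25466

0.255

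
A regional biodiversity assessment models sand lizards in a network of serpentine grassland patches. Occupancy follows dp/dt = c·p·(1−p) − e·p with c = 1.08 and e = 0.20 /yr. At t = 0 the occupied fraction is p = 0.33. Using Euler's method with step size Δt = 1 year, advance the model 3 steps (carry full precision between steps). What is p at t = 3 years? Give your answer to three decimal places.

0.776

Update rule: p ← p + [c·p·(1−p) − e·p]·Δt with Δt = 1.
  1  |  dp/dt·Δt = +0.172788  |  p_1 = 0.502788
  2  |  dp/dt·Δt = +0.169434  |  p_2 = 0.672222
  3  |  dp/dt·Δt = +0.103522  |  p_3 = 0.775744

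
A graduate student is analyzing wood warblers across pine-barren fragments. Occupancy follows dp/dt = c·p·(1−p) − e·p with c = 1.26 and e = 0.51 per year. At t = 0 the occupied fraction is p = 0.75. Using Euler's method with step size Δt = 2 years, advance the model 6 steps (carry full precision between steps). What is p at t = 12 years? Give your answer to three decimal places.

Update rule: p ← p + [c·p·(1−p) − e·p]·Δt with Δt = 2.
step 1: Δp = -0.29250, p = 0.45750
step 2: Δp = +0.15880, p = 0.61630
step 3: Δp = -0.03271, p = 0.58359
step 4: Δp = +0.01713, p = 0.60072
step 5: Δp = -0.00830, p = 0.59242
step 6: Δp = +0.00421, p = 0.59663

0.597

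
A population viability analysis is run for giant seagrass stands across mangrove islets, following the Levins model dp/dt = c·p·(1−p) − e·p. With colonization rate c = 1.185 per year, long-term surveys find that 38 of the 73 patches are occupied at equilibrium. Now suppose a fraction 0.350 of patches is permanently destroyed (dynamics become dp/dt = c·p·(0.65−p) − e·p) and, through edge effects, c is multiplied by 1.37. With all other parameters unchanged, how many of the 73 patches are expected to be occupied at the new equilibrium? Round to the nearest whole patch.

22

Observed p* = 38/73 = 0.52055.
Balance c(1−p*) = e gives e = 1.185×(1 − 0.52055) = 0.56815.
New p* = 0.65 − e/c = 0.65 − 0.56815/1.62345 = 0.30004.
Expected occupied = 73 × 0.30004 = 21.90 ≈ 22.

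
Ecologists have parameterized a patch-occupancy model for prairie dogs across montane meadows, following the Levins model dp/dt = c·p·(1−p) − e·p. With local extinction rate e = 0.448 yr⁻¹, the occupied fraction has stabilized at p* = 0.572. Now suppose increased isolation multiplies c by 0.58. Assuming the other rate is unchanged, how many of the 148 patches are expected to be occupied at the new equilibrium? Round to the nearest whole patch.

Balance c(1−p*) = e gives c = e/(1 − 0.57200) = 0.448/0.42800 = 1.04673.
New p* = 1 − e/c = 1 − 0.44800/0.60710 = 0.26207.
Expected occupied = 148 × 0.26207 = 38.79 ≈ 39.

39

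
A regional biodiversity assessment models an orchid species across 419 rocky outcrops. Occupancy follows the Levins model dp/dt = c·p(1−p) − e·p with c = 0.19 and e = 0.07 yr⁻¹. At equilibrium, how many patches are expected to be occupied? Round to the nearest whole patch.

p* = 1 − e/c = 1 − 0.07/0.19 = 0.6316.
Expected occupied patches = N × p* = 419 × 0.6316 = 264.63 ≈ 265.

265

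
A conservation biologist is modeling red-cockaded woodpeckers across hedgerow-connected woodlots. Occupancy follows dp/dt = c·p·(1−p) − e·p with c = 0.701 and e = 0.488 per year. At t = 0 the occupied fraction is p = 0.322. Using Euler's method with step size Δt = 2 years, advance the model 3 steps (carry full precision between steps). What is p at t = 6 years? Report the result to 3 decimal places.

0.307

Update rule: p ← p + [c·p·(1−p) − e·p]·Δt with Δt = 2.
step 1: Δp = -0.00819, p = 0.31381
step 2: Δp = -0.00438, p = 0.30943
step 3: Δp = -0.00242, p = 0.30701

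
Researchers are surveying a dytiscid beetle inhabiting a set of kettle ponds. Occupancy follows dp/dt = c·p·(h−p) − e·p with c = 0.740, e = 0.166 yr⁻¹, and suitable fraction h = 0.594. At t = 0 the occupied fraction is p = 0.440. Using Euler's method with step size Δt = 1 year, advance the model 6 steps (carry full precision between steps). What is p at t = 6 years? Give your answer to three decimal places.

0.378

Update rule: p ← p + [c·p·(h−p) − e·p]·Δt with Δt = 1.
step 1: Δp = -0.02290, p = 0.41710
step 2: Δp = -0.01464, p = 0.40246
step 3: Δp = -0.00977, p = 0.39270
step 4: Δp = -0.00669, p = 0.38601
step 5: Δp = -0.00467, p = 0.38134
step 6: Δp = -0.00329, p = 0.37805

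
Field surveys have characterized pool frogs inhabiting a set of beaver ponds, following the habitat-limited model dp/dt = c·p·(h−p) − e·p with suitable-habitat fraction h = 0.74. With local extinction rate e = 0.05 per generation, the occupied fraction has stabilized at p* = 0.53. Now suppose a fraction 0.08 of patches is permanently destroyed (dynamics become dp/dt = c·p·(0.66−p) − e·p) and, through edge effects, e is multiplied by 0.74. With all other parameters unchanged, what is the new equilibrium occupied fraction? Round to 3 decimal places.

0.505

Balance c(h−p*) = e gives c = e/(0.74 − 0.53000) = 0.05/0.21000 = 0.23810.
New p* = 0.66 − e/c = 0.66 − 0.03700/0.23810 = 0.50460.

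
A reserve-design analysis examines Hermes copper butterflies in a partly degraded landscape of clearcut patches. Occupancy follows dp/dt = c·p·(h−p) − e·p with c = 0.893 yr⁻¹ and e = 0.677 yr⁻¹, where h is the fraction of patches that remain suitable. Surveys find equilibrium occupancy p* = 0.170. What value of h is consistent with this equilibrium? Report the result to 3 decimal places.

0.928

At equilibrium c(h−p*) = e, so h = p* + e/c.
h = 0.170 + 0.677/0.893 = 0.170 + 0.7581 = 0.9281.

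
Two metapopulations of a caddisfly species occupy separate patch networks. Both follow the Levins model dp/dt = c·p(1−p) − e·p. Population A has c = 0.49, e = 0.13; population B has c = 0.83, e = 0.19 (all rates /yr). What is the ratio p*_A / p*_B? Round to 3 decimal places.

0.953

A: p*_A = 1 − 0.13/0.49 = 0.7347.
B: p*_B = 1 − 0.19/0.83 = 0.7711.
p*_A / p*_B = 0.7347/0.7711 = 0.9528.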